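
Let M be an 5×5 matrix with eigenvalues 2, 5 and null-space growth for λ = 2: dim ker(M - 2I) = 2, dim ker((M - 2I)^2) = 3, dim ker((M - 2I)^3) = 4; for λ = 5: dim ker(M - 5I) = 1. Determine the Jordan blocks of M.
λ = 2: successive nullity increments [2, 1, 1] count blocks of size ≥ k; block sizes are [3, 1].
λ = 5: successive nullity increments [1] count blocks of size ≥ k; block sizes are [1].

Jordan blocks: (2, 3), (2, 1), (5, 1)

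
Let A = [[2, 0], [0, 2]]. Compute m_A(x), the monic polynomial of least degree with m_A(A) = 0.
The characteristic polynomial factors as (x - 2)^2. The minimal polynomial is ∏(x - λ)^{k_λ} where k_λ is the size of the largest Jordan block at λ.

For λ = 2: rank(A - 2I) = 0, and the largest Jordan block has size 1 (the smallest k with rank((A - 2I)^k) = rank((A - 2I)^(k+1))).

So m_A(x) = x - 2.

m_A(x) = x - 2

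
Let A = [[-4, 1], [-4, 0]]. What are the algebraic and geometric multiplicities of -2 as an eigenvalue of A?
algebraic multiplicity 2, geometric multiplicity 1

The characteristic polynomial is (x + 2)^2, so the factor x + 2 appears with exponent 2: the algebraic multiplicity is 2.

rank(A + 2I) = 1, so the eigenspace has dimension 2 - 1 = 1: the geometric multiplicity is 1.

Since 1 < 2, A is not diagonalizable.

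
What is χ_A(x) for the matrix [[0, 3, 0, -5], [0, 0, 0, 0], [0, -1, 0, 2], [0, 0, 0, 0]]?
xI - A = [[x, -3, 0, 5], [0, x, 0, 0], [0, 1, x, -2], [0, 0, 0, x]].

Expanding det(xI - A) along the first row:
det(xI - A) = + (x)·det([[x, 0, 0], [1, x, -2], [0, 0, x]]) - (-3)·det([[0, 0, 0], [0, x, -2], [0, 0, x]]) + (0)·det([[0, x, 0], [0, 1, -2], [0, 0, x]]) - (5)·det([[0, x, 0], [0, 1, x], [0, 0, 0]]).

Evaluating gives χ_A(x) = x^4.

χ_A(x) = x^4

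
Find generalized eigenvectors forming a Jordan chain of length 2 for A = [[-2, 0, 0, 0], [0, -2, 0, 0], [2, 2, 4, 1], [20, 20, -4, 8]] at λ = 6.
v_1 = [[0, 0, 0, 1]]^T, v_2 = [[0, 0, 1, 2]]^T

We seek v_1 ∈ ker((A - 6I)^2) \ ker(A - 6I), then set v_{i+1} = (A - 6I) v_i.

One such chain is v_1 = [[0, 0, 0, 1]]^T, v_2 = [[0, 0, 1, 2]]^T. Check: (A - 6I) v_2 = [[0, 0, 0, 0]]^T = 0.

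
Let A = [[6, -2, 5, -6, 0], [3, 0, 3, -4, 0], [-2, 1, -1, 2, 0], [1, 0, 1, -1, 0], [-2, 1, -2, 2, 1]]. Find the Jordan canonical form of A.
The characteristic polynomial is det(xI - A) = (x - 1)^5, so the eigenvalues are 1 (algebraic multiplicity 5).

For λ = 1: rank(A - I) = 2, rank((A - I)^2) = 1, rank((A - I)^3) = 0. The eigenspace has dimension 5 - 2 = 3, so there are 3 Jordan blocks; the rank sequence gives block sizes [3, 1, 1].

Assembling the blocks gives the Jordan form J above.

J = [[1, 1, 0, 0, 0], [0, 1, 1, 0, 0], [0, 0, 1, 0, 0], [0, 0, 0, 1, 0], [0, 0, 0, 0, 1]]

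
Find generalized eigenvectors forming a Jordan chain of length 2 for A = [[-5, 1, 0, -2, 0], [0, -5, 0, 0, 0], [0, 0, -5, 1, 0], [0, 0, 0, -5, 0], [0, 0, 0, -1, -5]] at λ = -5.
We seek v_1 ∈ ker((A + 5I)^2) \ ker(A + 5I), then set v_{i+1} = (A + 5I) v_i.

One such chain is v_1 = [[0, 1, -1, 0, 1]]^T, v_2 = [[1, 0, 0, 0, 0]]^T. Check: (A + 5I) v_2 = [[0, 0, 0, 0, 0]]^T = 0.

v_1 = [[0, 1, -1, 0, 1]]^T, v_2 = [[1, 0, 0, 0, 0]]^T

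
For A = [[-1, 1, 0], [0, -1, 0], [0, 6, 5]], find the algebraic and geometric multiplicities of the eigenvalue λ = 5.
algebraic multiplicity 1, geometric multiplicity 1

The characteristic polynomial is (x - 5)(x + 1)^2, so the factor x - 5 appears with exponent 1: the algebraic multiplicity is 1.

rank(A - 5I) = 2, so the eigenspace has dimension 3 - 2 = 1: the geometric multiplicity is 1.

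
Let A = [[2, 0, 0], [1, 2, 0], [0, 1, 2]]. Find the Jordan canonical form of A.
J = [[2, 1, 0], [0, 2, 1], [0, 0, 2]]

The characteristic polynomial is det(xI - A) = (x - 2)^3, so the eigenvalues are 2 (algebraic multiplicity 3).

For λ = 2: rank(A - 2I) = 2, rank((A - 2I)^2) = 1, rank((A - 2I)^3) = 0. The eigenspace has dimension 3 - 2 = 1, so there is 1 Jordan block; the rank sequence gives block sizes [3].

Assembling the blocks gives the Jordan form J above.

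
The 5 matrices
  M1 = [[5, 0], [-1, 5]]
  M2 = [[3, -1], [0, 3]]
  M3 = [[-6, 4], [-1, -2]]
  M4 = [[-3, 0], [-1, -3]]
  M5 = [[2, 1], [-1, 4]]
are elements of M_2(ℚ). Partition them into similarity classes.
Characteristic polynomials: χ_{M1} = (x - 5)^2, χ_{M2} = (x - 3)^2, χ_{M3} = (x + 4)^2, χ_{M4} = (x + 3)^2, χ_{M5} = (x - 3)^2.

{M1}: invariant factors (x - 5)^2.

{M2, M5}: invariant factors (x - 3)^2.

{M3}: invariant factors (x + 4)^2.

{M4}: invariant factors (x + 3)^2.

Matrices are similar if and only if their invariant-factor lists agree; the partition into similarity classes is {M1}, {M2, M5}, {M3}, {M4}.

4 classes: {M1}, {M2, M5}, {M3}, {M4}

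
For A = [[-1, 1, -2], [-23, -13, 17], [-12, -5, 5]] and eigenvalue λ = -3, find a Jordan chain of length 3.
We seek v_1 ∈ ker((A + 3I)^3) \ ker((A + 3I)^2), then set v_{i+1} = (A + 3I) v_i.

One such chain is v_1 = [[0, 2, 1]]^T, v_2 = [[0, -3, -2]]^T, v_3 = [[1, -4, -1]]^T. Check: (A + 3I) v_3 = [[0, 0, 0]]^T = 0.

v_1 = [[0, 2, 1]]^T, v_2 = [[0, -3, -2]]^T, v_3 = [[1, -4, -1]]^T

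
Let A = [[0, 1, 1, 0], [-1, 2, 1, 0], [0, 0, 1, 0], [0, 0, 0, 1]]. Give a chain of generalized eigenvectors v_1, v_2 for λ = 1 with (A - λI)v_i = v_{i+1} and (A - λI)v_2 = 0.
We seek v_1 ∈ ker((A - I)^2) \ ker(A - I), then set v_{i+1} = (A - I) v_i.

One such chain is v_1 = [[0, 1, 0, 0]]^T, v_2 = [[1, 1, 0, 0]]^T. Check: (A - I) v_2 = [[0, 0, 0, 0]]^T = 0.

v_1 = [[0, 1, 0, 0]]^T, v_2 = [[1, 1, 0, 0]]^T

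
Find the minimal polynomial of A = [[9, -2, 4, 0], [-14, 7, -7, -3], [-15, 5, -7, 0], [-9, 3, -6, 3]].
m_A(x) = (x - 3)^3

The characteristic polynomial factors as (x - 3)^4. The minimal polynomial is ∏(x - λ)^{k_λ} where k_λ is the size of the largest Jordan block at λ.

For λ = 3: rank(A - 3I) = 2, and the largest Jordan block has size 3 (the smallest k with rank((A - 3I)^k) = rank((A - 3I)^(k+1))).

So m_A(x) = (x - 3)^3.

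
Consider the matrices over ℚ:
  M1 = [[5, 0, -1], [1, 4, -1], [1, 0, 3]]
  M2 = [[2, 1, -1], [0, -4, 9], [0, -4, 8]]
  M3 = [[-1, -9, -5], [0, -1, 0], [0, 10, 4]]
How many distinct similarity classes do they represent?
3 classes: {M1}, {M2}, {M3}

Characteristic polynomials: χ_{M1} = (x - 4)^3, χ_{M2} = (x - 2)^3, χ_{M3} = (x - 4)(x + 1)^2.

{M1}: invariant factors x - 4, (x - 4)^2.

{M2}: invariant factors (x - 2)^3.

{M3}: invariant factors (x - 4)(x + 1)^2.

Matrices are similar if and only if their invariant-factor lists agree; the partition into similarity classes is {M1}, {M2}, {M3}.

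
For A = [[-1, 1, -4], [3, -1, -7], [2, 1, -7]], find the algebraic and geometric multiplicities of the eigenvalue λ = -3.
The characteristic polynomial is (x + 3)^3, so the factor x + 3 appears with exponent 3: the algebraic multiplicity is 3.

rank(A + 3I) = 2, so the eigenspace has dimension 3 - 2 = 1: the geometric multiplicity is 1.

Since 1 < 3, A is not diagonalizable.

algebraic multiplicity 3, geometric multiplicity 1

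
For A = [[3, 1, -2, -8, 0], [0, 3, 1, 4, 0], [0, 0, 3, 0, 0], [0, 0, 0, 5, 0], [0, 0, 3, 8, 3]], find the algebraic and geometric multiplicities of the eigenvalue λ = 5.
algebraic multiplicity 1, geometric multiplicity 1

The characteristic polynomial is (x - 5)(x - 3)^4, so the factor x - 5 appears with exponent 1: the algebraic multiplicity is 1.

rank(A - 5I) = 4, so the eigenspace has dimension 5 - 4 = 1: the geometric multiplicity is 1.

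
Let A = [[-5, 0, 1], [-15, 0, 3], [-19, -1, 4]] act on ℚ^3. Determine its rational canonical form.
The invariant factors of A (the non-unit diagonal entries of the Smith normal form of xI - A over ℚ[x]) are x(x^2 + x + 2), each dividing the next. The characteristic polynomial is their product, x(x^2 + x + 2).

The rational canonical form is the block-diagonal matrix of companion matrices C(f_i):
R = [[0, 0, 0], [1, 0, -2], [0, 1, -1]].

Note the characteristic polynomial does not split into linear factors over ℚ, so A has no Jordan form over ℚ; the rational canonical form exists over any field.

R = [[0, 0, 0], [1, 0, -2], [0, 1, -1]]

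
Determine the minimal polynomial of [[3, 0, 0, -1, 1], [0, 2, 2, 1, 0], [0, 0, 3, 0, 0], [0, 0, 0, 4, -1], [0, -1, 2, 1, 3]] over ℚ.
m_A(x) = (x - 3)^3

The characteristic polynomial factors as (x - 3)^5. The minimal polynomial is ∏(x - λ)^{k_λ} where k_λ is the size of the largest Jordan block at λ.

For λ = 3: rank(A - 3I) = 2, and the largest Jordan block has size 3 (the smallest k with rank((A - 3I)^k) = rank((A - 3I)^(k+1))).

So m_A(x) = (x - 3)^3.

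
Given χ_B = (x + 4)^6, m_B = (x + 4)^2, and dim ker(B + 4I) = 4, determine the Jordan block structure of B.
λ = -4: algebraic multiplicity 6 (exponent in χ_B), largest block size 2 (exponent in m_B), 4 blocks (geometric multiplicity). These force block sizes [2, 2, 1, 1].

Jordan blocks: (-4, 2), (-4, 2), (-4, 1), (-4, 1)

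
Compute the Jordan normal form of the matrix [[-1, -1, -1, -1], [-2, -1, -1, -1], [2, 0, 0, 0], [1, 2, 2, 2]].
J = [[0, 1, 0, 0], [0, 0, 1, 0], [0, 0, 0, 0], [0, 0, 0, 0]]

The characteristic polynomial is det(xI - A) = x^4, so the eigenvalues are 0 (algebraic multiplicity 4).

For λ = 0: rank(A) = 2, rank(A^2) = 1, rank(A^3) = 0. The eigenspace has dimension 4 - 2 = 2, so there are 2 Jordan blocks; the rank sequence gives block sizes [3, 1].

Assembling the blocks gives the Jordan form J above.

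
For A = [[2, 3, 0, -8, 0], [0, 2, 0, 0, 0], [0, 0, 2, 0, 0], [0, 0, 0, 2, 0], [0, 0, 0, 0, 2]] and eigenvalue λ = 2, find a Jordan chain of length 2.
v_1 = [[0, 3, 0, 1, 1]]^T, v_2 = [[1, 0, 0, 0, 0]]^T

We seek v_1 ∈ ker((A - 2I)^2) \ ker(A - 2I), then set v_{i+1} = (A - 2I) v_i.

One such chain is v_1 = [[0, 3, 0, 1, 1]]^T, v_2 = [[1, 0, 0, 0, 0]]^T. Check: (A - 2I) v_2 = [[0, 0, 0, 0, 0]]^T = 0.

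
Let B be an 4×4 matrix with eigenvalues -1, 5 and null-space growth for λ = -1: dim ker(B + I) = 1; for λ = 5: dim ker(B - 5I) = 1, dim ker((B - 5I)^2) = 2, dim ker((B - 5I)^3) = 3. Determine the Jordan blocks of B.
Jordan blocks: (-1, 1), (5, 3)

λ = -1: successive nullity increments [1] count blocks of size ≥ k; block sizes are [1].
λ = 5: successive nullity increments [1, 1, 1] count blocks of size ≥ k; block sizes are [3].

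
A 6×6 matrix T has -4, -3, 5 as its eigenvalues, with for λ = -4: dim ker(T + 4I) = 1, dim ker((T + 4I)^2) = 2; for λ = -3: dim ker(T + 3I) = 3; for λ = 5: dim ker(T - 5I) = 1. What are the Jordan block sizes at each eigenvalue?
λ = -4: successive nullity increments [1, 1] count blocks of size ≥ k; block sizes are [2].
λ = -3: successive nullity increments [3] count blocks of size ≥ k; block sizes are [1, 1, 1].
λ = 5: successive nullity increments [1] count blocks of size ≥ k; block sizes are [1].

Jordan blocks: (-4, 2), (-3, 1), (-3, 1), (-3, 1), (5, 1)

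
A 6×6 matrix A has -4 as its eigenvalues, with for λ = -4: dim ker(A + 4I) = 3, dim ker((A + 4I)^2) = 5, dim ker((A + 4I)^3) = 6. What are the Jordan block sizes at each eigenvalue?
Jordan blocks: (-4, 3), (-4, 2), (-4, 1)

λ = -4: successive nullity increments [3, 2, 1] count blocks of size ≥ k; block sizes are [3, 2, 1].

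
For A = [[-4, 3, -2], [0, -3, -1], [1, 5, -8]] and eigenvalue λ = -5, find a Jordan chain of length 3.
v_1 = [[-1, 1, 1]]^T, v_2 = [[0, 1, 1]]^T, v_3 = [[1, 1, 2]]^T

We seek v_1 ∈ ker((A + 5I)^3) \ ker((A + 5I)^2), then set v_{i+1} = (A + 5I) v_i.

One such chain is v_1 = [[-1, 1, 1]]^T, v_2 = [[0, 1, 1]]^T, v_3 = [[1, 1, 2]]^T. Check: (A + 5I) v_3 = [[0, 0, 0]]^T = 0.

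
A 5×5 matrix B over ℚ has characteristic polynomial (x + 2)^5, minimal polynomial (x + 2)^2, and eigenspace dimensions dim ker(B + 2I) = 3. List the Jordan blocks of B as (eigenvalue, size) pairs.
λ = -2: algebraic multiplicity 5 (exponent in χ_B), largest block size 2 (exponent in m_B), 3 blocks (geometric multiplicity). These force block sizes [2, 2, 1].

Jordan blocks: (-2, 2), (-2, 2), (-2, 1)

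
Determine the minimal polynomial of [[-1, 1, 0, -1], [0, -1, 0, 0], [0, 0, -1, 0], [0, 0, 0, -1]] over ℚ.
m_A(x) = (x + 1)^2

The characteristic polynomial factors as (x + 1)^4. The minimal polynomial is ∏(x - λ)^{k_λ} where k_λ is the size of the largest Jordan block at λ.

For λ = -1: rank(A + I) = 1, and the largest Jordan block has size 2 (the smallest k with rank((A + I)^k) = rank((A + I)^(k+1))).

So m_A(x) = (x + 1)^2.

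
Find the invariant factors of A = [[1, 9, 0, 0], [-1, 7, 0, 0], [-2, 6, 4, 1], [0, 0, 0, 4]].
The Jordan structure of A has elementary divisors (x - 4)^2, (x - 4)^2. Arranging the block sizes at each eigenvalue in decreasing order and taking row products gives the invariant factors.

Invariant factors (smallest first, each dividing the next): (x - 4)^2, (x - 4)^2.

Check: the last factor (x - 4)^2 is the minimal polynomial, and the product (x - 4)^4 is the characteristic polynomial.

(x - 4)^2, (x - 4)^2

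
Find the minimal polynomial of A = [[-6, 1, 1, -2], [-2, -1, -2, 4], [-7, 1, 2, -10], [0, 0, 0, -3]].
The characteristic polynomial factors as (x - 1)(x + 3)^3. The minimal polynomial is ∏(x - λ)^{k_λ} where k_λ is the size of the largest Jordan block at λ.

For λ = -3: rank(A + 3I) = 2, and the largest Jordan block has size 2 (the smallest k with rank((A + 3I)^k) = rank((A + 3I)^(k+1))).
For λ = 1: rank(A - I) = 3, and the largest Jordan block has size 1 (the smallest k with rank((A - I)^k) = rank((A - I)^(k+1))).

So m_A(x) = (x - 1)(x + 3)^2.

m_A(x) = (x - 1)(x + 3)^2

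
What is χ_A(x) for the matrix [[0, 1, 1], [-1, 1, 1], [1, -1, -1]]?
χ_A(x) = x^3

xI - A = [[x, -1, -1], [1, x - 1, -1], [-1, 1, x + 1]].

Expanding det(xI - A) along the first row:
det(xI - A) = + (x)·det([[x - 1, -1], [1, x + 1]]) - (-1)·det([[1, -1], [-1, x + 1]]) + (-1)·det([[1, x - 1], [-1, 1]]).

Evaluating gives χ_A(x) = x^3.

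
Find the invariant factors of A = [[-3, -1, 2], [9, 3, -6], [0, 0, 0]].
The Jordan structure of A has elementary divisors x^2, x. Arranging the block sizes at each eigenvalue in decreasing order and taking row products gives the invariant factors.

Invariant factors (smallest first, each dividing the next): x, x^2.

Check: the last factor x^2 is the minimal polynomial, and the product x^3 is the characteristic polynomial.

x, x^2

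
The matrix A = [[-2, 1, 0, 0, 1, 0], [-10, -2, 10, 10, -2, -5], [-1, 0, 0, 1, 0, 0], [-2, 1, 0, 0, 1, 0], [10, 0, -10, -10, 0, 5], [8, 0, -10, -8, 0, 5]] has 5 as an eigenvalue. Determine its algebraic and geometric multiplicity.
algebraic multiplicity 1, geometric multiplicity 1

The characteristic polynomial is x^3(x - 5)(x + 2)^2, so the factor x - 5 appears with exponent 1: the algebraic multiplicity is 1.

rank(A - 5I) = 5, so the eigenspace has dimension 6 - 5 = 1: the geometric multiplicity is 1.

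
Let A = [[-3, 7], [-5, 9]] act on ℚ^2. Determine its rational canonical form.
R = [[0, -8], [1, 6]]

The invariant factors of A (the non-unit diagonal entries of the Smith normal form of xI - A over ℚ[x]) are (x - 4)(x - 2), each dividing the next. The characteristic polynomial is their product, (x - 4)(x - 2).

The rational canonical form is the block-diagonal matrix of companion matrices C(f_i):
R = [[0, -8], [1, 6]].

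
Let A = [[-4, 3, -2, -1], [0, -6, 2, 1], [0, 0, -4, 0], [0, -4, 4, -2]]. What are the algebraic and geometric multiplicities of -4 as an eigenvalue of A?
The characteristic polynomial is (x + 4)^4, so the factor x + 4 appears with exponent 4: the algebraic multiplicity is 4.

rank(A + 4I) = 2, so the eigenspace has dimension 4 - 2 = 2: the geometric multiplicity is 2.

Since 2 < 4, A is not diagonalizable.

algebraic multiplicity 4, geometric multiplicity 2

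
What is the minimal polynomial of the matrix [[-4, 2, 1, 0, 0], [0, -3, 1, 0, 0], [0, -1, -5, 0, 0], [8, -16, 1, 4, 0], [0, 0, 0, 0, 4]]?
The characteristic polynomial factors as (x - 4)^2(x + 4)^3. The minimal polynomial is ∏(x - λ)^{k_λ} where k_λ is the size of the largest Jordan block at λ.

For λ = -4: rank(A + 4I) = 4, and the largest Jordan block has size 3 (the smallest k with rank((A + 4I)^k) = rank((A + 4I)^(k+1))).
For λ = 4: rank(A - 4I) = 3, and the largest Jordan block has size 1 (the smallest k with rank((A - 4I)^k) = rank((A - 4I)^(k+1))).

So m_A(x) = (x - 4)(x + 4)^3.

m_A(x) = (x - 4)(x + 4)^3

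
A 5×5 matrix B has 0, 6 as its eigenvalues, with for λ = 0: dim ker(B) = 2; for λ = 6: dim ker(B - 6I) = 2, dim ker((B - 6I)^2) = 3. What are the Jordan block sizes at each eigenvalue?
Jordan blocks: (0, 1), (0, 1), (6, 2), (6, 1)

λ = 0: successive nullity increments [2] count blocks of size ≥ k; block sizes are [1, 1].
λ = 6: successive nullity increments [2, 1] count blocks of size ≥ k; block sizes are [2, 1].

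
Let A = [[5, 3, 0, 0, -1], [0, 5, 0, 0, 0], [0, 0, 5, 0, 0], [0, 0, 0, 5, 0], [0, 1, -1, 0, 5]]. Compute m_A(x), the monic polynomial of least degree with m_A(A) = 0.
m_A(x) = (x - 5)^3

The characteristic polynomial factors as (x - 5)^5. The minimal polynomial is ∏(x - λ)^{k_λ} where k_λ is the size of the largest Jordan block at λ.

For λ = 5: rank(A - 5I) = 2, and the largest Jordan block has size 3 (the smallest k with rank((A - 5I)^k) = rank((A - 5I)^(k+1))).

So m_A(x) = (x - 5)^3.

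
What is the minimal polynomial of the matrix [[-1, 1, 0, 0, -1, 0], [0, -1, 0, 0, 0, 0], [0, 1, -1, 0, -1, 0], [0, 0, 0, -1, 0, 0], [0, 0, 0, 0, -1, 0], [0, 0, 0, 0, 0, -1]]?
m_A(x) = (x + 1)^2

The characteristic polynomial factors as (x + 1)^6. The minimal polynomial is ∏(x - λ)^{k_λ} where k_λ is the size of the largest Jordan block at λ.

For λ = -1: rank(A + I) = 1, and the largest Jordan block has size 2 (the smallest k with rank((A + I)^k) = rank((A + I)^(k+1))).

So m_A(x) = (x + 1)^2.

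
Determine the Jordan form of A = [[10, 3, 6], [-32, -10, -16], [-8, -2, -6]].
J = [[-2, 1, 0], [0, -2, 0], [0, 0, -2]]

The characteristic polynomial is det(xI - A) = (x + 2)^3, so the eigenvalues are -2 (algebraic multiplicity 3).

For λ = -2: rank(A + 2I) = 1, rank((A + 2I)^2) = 0. The eigenspace has dimension 3 - 1 = 2, so there are 2 Jordan blocks; the rank sequence gives block sizes [2, 1].

Assembling the blocks gives the Jordan form J above.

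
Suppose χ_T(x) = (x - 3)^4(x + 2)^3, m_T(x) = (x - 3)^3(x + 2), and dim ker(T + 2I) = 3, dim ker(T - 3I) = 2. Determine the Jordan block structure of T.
λ = -2: algebraic multiplicity 3 (exponent in χ_T), largest block size 1 (exponent in m_T), 3 blocks (geometric multiplicity). These force block sizes [1, 1, 1].
λ = 3: algebraic multiplicity 4 (exponent in χ_T), largest block size 3 (exponent in m_T), 2 blocks (geometric multiplicity). These force block sizes [3, 1].

Jordan blocks: (-2, 1), (-2, 1), (-2, 1), (3, 3), (3, 1)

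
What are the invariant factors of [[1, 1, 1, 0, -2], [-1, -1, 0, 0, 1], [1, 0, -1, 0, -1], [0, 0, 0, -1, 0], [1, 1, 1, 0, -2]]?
The Jordan structure of A has elementary divisors (x + 1)^2, (x + 1), (x + 1), x. Arranging the block sizes at each eigenvalue in decreasing order and taking row products gives the invariant factors.

Invariant factors (smallest first, each dividing the next): x + 1, x + 1, x(x + 1)^2.

Check: the last factor x(x + 1)^2 is the minimal polynomial, and the product x(x + 1)^4 is the characteristic polynomial.

x + 1, x + 1, x(x + 1)^2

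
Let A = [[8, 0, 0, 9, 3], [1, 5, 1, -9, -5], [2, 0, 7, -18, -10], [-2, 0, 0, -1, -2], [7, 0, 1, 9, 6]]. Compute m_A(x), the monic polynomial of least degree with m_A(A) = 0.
The characteristic polynomial factors as (x - 5)^5. The minimal polynomial is ∏(x - λ)^{k_λ} where k_λ is the size of the largest Jordan block at λ.

For λ = 5: rank(A - 5I) = 2, and the largest Jordan block has size 3 (the smallest k with rank((A - 5I)^k) = rank((A - 5I)^(k+1))).

So m_A(x) = (x - 5)^3.

m_A(x) = (x - 5)^3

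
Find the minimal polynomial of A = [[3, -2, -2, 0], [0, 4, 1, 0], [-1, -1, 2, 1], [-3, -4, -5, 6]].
The characteristic polynomial factors as (x - 4)^3(x - 3). The minimal polynomial is ∏(x - λ)^{k_λ} where k_λ is the size of the largest Jordan block at λ.

For λ = 3: rank(A - 3I) = 3, and the largest Jordan block has size 1 (the smallest k with rank((A - 3I)^k) = rank((A - 3I)^(k+1))).
For λ = 4: rank(A - 4I) = 3, and the largest Jordan block has size 3 (the smallest k with rank((A - 4I)^k) = rank((A - 4I)^(k+1))).

So m_A(x) = (x - 4)^3(x - 3).

m_A(x) = (x - 4)^3(x - 3)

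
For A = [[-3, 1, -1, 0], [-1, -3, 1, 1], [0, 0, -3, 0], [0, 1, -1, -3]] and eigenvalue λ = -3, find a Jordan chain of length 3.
v_1 = [[-1, 1, 1, -1]]^T, v_2 = [[0, 1, 0, 0]]^T, v_3 = [[1, 0, 0, 1]]^T

We seek v_1 ∈ ker((A + 3I)^3) \ ker((A + 3I)^2), then set v_{i+1} = (A + 3I) v_i.

One such chain is v_1 = [[-1, 1, 1, -1]]^T, v_2 = [[0, 1, 0, 0]]^T, v_3 = [[1, 0, 0, 1]]^T. Check: (A + 3I) v_3 = [[0, 0, 0, 0]]^T = 0.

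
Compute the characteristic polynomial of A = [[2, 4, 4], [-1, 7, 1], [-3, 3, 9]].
xI - A = [[x - 2, -4, -4], [1, x - 7, -1], [3, -3, x - 9]].

Expanding det(xI - A) along the first row:
det(xI - A) = + (x - 2)·det([[x - 7, -1], [-3, x - 9]]) - (-4)·det([[1, -1], [3, x - 9]]) + (-4)·det([[1, x - 7], [3, -3]]).

Evaluating gives χ_A(x) = x^3 - 18x^2 + 108x - 216 = (x - 6)^3.

χ_A(x) = (x - 6)^3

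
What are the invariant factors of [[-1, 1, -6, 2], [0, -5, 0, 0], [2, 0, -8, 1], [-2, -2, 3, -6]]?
The Jordan structure of A has elementary divisors (x + 5)^2, (x + 5)^2. Arranging the block sizes at each eigenvalue in decreasing order and taking row products gives the invariant factors.

Invariant factors (smallest first, each dividing the next): (x + 5)^2, (x + 5)^2.

Check: the last factor (x + 5)^2 is the minimal polynomial, and the product (x + 5)^4 is the characteristic polynomial.

(x + 5)^2, (x + 5)^2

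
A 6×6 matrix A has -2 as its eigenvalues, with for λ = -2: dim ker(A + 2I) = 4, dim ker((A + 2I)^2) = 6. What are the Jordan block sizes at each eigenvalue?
λ = -2: successive nullity increments [4, 2] count blocks of size ≥ k; block sizes are [2, 2, 1, 1].

Jordan blocks: (-2, 2), (-2, 2), (-2, 1), (-2, 1)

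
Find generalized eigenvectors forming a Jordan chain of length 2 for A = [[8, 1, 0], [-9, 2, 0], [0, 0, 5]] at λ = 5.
v_1 = [[0, 1, -2]]^T, v_2 = [[1, -3, 0]]^T

We seek v_1 ∈ ker((A - 5I)^2) \ ker(A - 5I), then set v_{i+1} = (A - 5I) v_i.

One such chain is v_1 = [[0, 1, -2]]^T, v_2 = [[1, -3, 0]]^T. Check: (A - 5I) v_2 = [[0, 0, 0]]^T = 0.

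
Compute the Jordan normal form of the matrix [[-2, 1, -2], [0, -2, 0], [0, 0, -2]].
The characteristic polynomial is det(xI - A) = (x + 2)^3, so the eigenvalues are -2 (algebraic multiplicity 3).

For λ = -2: rank(A + 2I) = 1, rank((A + 2I)^2) = 0. The eigenspace has dimension 3 - 1 = 2, so there are 2 Jordan blocks; the rank sequence gives block sizes [2, 1].

Assembling the blocks gives the Jordan form J above.

J = [[-2, 1, 0], [0, -2, 0], [0, 0, -2]]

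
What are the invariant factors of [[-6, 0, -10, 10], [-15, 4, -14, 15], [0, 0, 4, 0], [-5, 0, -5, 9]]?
x - 4, (x - 4)^2(x + 1)

The Jordan structure of A has elementary divisors (x + 1), (x - 4)^2, (x - 4). Arranging the block sizes at each eigenvalue in decreasing order and taking row products gives the invariant factors.

Invariant factors (smallest first, each dividing the next): x - 4, (x - 4)^2(x + 1).

Check: the last factor (x - 4)^2(x + 1) is the minimal polynomial, and the product (x - 4)^3(x + 1) is the characteristic polynomial.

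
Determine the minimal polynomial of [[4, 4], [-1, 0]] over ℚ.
The characteristic polynomial factors as (x - 2)^2. The minimal polynomial is ∏(x - λ)^{k_λ} where k_λ is the size of the largest Jordan block at λ.

For λ = 2: rank(A - 2I) = 1, and the largest Jordan block has size 2 (the smallest k with rank((A - 2I)^k) = rank((A - 2I)^(k+1))).

So m_A(x) = (x - 2)^2.

m_A(x) = (x - 2)^2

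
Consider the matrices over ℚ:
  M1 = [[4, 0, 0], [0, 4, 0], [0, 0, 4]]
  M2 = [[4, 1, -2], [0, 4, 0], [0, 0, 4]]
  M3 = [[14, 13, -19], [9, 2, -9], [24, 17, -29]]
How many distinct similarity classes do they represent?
3 classes: {M1}, {M2}, {M3}

Characteristic polynomials: χ_{M1} = (x - 4)^3, χ_{M2} = (x - 4)^3, χ_{M3} = (x + 4)^2(x + 5).

{M1}: invariant factors x - 4, x - 4, x - 4.

{M2}: invariant factors x - 4, (x - 4)^2.

{M3}: invariant factors (x + 4)^2(x + 5).

Matrices are similar if and only if their invariant-factor lists agree; the partition into similarity classes is {M1}, {M2}, {M3}.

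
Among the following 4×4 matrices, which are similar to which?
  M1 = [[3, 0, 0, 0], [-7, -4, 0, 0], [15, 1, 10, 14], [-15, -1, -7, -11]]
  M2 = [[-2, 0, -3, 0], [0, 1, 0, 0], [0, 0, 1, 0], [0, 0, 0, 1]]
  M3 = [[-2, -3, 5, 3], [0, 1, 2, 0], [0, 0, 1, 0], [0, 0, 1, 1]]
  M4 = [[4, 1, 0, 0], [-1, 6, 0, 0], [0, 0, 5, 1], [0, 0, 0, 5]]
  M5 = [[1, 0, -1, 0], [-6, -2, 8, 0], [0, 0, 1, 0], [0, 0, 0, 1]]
Characteristic polynomials: χ_{M1} = (x - 3)^2(x + 4)^2, χ_{M2} = (x - 1)^3(x + 2), χ_{M3} = (x - 1)^3(x + 2), χ_{M4} = (x - 5)^4, χ_{M5} = (x - 1)^3(x + 2).

{M1}: invariant factors x - 3, (x - 3)(x + 4)^2.

{M2}: invariant factors x - 1, x - 1, (x - 1)(x + 2).

{M3, M5}: invariant factors x - 1, (x - 1)^2(x + 2).

{M4}: invariant factors (x - 5)^2, (x - 5)^2.

Matrices are similar if and only if their invariant-factor lists agree; the partition into similarity classes is {M1}, {M2}, {M3, M5}, {M4}.

4 classes: {M1}, {M2}, {M3, M5}, {M4}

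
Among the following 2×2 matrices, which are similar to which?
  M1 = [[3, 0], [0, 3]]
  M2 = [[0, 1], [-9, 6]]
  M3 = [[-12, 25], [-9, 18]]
2 classes: {M1}, {M2, M3}

Characteristic polynomials: χ_{M1} = (x - 3)^2, χ_{M2} = (x - 3)^2, χ_{M3} = (x - 3)^2.

{M1}: invariant factors x - 3, x - 3.

{M2, M3}: invariant factors (x - 3)^2.

Matrices are similar if and only if their invariant-factor lists agree; the partition into similarity classes is {M1}, {M2, M3}.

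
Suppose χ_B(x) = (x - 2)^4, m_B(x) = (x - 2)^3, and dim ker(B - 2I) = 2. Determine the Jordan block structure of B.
λ = 2: algebraic multiplicity 4 (exponent in χ_B), largest block size 3 (exponent in m_B), 2 blocks (geometric multiplicity). These force block sizes [3, 1].

Jordan blocks: (2, 3), (2, 1)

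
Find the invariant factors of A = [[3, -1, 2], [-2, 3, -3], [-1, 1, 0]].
(x - 2)^3

The Jordan structure of A has elementary divisors (x - 2)^3. Arranging the block sizes at each eigenvalue in decreasing order and taking row products gives the invariant factors.

Invariant factors (smallest first, each dividing the next): (x - 2)^3.

Check: the last factor (x - 2)^3 is the minimal polynomial, and the product (x - 2)^3 is the characteristic polynomial.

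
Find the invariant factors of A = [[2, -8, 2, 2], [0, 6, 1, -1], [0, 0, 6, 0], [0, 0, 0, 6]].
The Jordan structure of A has elementary divisors (x - 2), (x - 6)^2, (x - 6). Arranging the block sizes at each eigenvalue in decreasing order and taking row products gives the invariant factors.

Invariant factors (smallest first, each dividing the next): x - 6, (x - 6)^2(x - 2).

Check: the last factor (x - 6)^2(x - 2) is the minimal polynomial, and the product (x - 6)^3(x - 2) is the characteristic polynomial.

x - 6, (x - 6)^2(x - 2)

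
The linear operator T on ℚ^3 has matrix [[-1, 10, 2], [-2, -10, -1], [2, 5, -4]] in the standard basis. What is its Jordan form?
J = [[-5, 1, 0], [0, -5, 0], [0, 0, -5]]

The characteristic polynomial is det(xI - A) = (x + 5)^3, so the eigenvalues are -5 (algebraic multiplicity 3).

For λ = -5: rank(A + 5I) = 1, rank((A + 5I)^2) = 0. The eigenspace has dimension 3 - 1 = 2, so there are 2 Jordan blocks; the rank sequence gives block sizes [2, 1].

Assembling the blocks gives the Jordan form J above.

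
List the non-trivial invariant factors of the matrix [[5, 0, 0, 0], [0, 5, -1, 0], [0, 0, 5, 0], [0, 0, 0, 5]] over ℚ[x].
The Jordan structure of A has elementary divisors (x - 5)^2, (x - 5), (x - 5). Arranging the block sizes at each eigenvalue in decreasing order and taking row products gives the invariant factors.

Invariant factors (smallest first, each dividing the next): x - 5, x - 5, (x - 5)^2.

Check: the last factor (x - 5)^2 is the minimal polynomial, and the product (x - 5)^4 is the characteristic polynomial.

x - 5, x - 5, (x - 5)^2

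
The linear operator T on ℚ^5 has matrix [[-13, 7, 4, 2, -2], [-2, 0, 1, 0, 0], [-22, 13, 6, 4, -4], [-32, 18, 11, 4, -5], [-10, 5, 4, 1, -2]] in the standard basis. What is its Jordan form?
The characteristic polynomial is det(xI - A) = (x + 1)^5, so the eigenvalues are -1 (algebraic multiplicity 5).

For λ = -1: rank(A + I) = 3, rank((A + I)^2) = 1, rank((A + I)^3) = 0. The eigenspace has dimension 5 - 3 = 2, so there are 2 Jordan blocks; the rank sequence gives block sizes [3, 2].

Assembling the blocks gives the Jordan form J above.

J = [[-1, 1, 0, 0, 0], [0, -1, 1, 0, 0], [0, 0, -1, 0, 0], [0, 0, 0, -1, 1], [0, 0, 0, 0, -1]]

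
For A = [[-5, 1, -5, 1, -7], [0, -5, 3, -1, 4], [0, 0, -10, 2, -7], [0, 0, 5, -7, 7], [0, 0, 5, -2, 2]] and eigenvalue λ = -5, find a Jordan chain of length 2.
We seek v_1 ∈ ker((A + 5I)^2) \ ker(A + 5I), then set v_{i+1} = (A + 5I) v_i.

One such chain is v_1 = [[3, 0, 3, 0, -2]]^T, v_2 = [[-1, 1, -1, 1, 1]]^T. Check: (A + 5I) v_2 = [[0, 0, 0, 0, 0]]^T = 0.

v_1 = [[3, 0, 3, 0, -2]]^T, v_2 = [[-1, 1, -1, 1, 1]]^T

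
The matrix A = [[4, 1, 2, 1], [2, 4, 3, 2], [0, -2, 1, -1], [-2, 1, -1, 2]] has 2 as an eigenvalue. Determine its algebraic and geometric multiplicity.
algebraic multiplicity 1, geometric multiplicity 1

The characteristic polynomial is (x - 3)^3(x - 2), so the factor x - 2 appears with exponent 1: the algebraic multiplicity is 1.

rank(A - 2I) = 3, so the eigenspace has dimension 4 - 3 = 1: the geometric multiplicity is 1.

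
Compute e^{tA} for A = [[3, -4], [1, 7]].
e^{tA} = [[(1 - 2*t)*e^{5*t}, -4*t*e^{5*t}], [t*e^{5*t}, (2*t + 1)*e^{5*t}]]

A has Jordan form J = [[5, 1], [0, 5]] with A = PJP^{-1}, so e^{tA} = P e^{tJ} P^{-1}.

For a Jordan block J_k(λ), e^{tJ_k(λ)} = e^{λt} · (I + tN + t^2 N^2/2! + ... + t^{k-1} N^{k-1}/(k-1)!) where N is the nilpotent superdiagonal part.

Assembling the blocks and conjugating back gives the entries of e^{tA} as shown above.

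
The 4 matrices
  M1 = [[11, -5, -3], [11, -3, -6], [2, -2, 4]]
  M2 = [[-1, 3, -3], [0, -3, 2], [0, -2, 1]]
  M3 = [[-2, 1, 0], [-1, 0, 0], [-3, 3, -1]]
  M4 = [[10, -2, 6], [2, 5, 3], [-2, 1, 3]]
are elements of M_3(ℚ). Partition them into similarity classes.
Characteristic polynomials: χ_{M1} = (x - 4)^3, χ_{M2} = (x + 1)^3, χ_{M3} = (x + 1)^3, χ_{M4} = (x - 6)^3.

{M1}: invariant factors (x - 4)^3.

{M2, M3}: invariant factors x + 1, (x + 1)^2.

{M4}: invariant factors x - 6, (x - 6)^2.

Matrices are similar if and only if their invariant-factor lists agree; the partition into similarity classes is {M1}, {M2, M3}, {M4}.

3 classes: {M1}, {M2, M3}, {M4}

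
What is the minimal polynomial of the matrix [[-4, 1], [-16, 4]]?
m_A(x) = x^2

The characteristic polynomial factors as x^2. The minimal polynomial is ∏(x - λ)^{k_λ} where k_λ is the size of the largest Jordan block at λ.

For λ = 0: rank(A) = 1, and the largest Jordan block has size 2 (the smallest k with rank(A^k) = rank(A^(k+1))).

So m_A(x) = x^2.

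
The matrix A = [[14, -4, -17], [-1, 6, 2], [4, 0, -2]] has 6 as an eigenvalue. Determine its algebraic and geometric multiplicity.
algebraic multiplicity 3, geometric multiplicity 1

The characteristic polynomial is (x - 6)^3, so the factor x - 6 appears with exponent 3: the algebraic multiplicity is 3.

rank(A - 6I) = 2, so the eigenspace has dimension 3 - 2 = 1: the geometric multiplicity is 1.

Since 1 < 3, A is not diagonalizable.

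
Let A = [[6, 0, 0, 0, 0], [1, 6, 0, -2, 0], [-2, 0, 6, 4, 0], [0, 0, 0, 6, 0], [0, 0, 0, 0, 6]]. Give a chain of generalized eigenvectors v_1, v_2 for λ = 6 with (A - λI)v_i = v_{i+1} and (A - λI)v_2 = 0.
We seek v_1 ∈ ker((A - 6I)^2) \ ker(A - 6I), then set v_{i+1} = (A - 6I) v_i.

One such chain is v_1 = [[1, -1, 2, 0, 0]]^T, v_2 = [[0, 1, -2, 0, 0]]^T. Check: (A - 6I) v_2 = [[0, 0, 0, 0, 0]]^T = 0.

v_1 = [[1, -1, 2, 0, 0]]^T, v_2 = [[0, 1, -2, 0, 0]]^T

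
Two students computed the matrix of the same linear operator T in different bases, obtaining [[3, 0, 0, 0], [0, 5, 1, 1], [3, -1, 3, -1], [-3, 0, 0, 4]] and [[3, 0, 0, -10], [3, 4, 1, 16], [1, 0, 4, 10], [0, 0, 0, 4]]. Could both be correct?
Yes.

Two matrices over a field are similar if and only if they have the same invariant factors.

Both A and B have characteristic polynomial (x - 4)^3(x - 3) and minimal polynomial (x - 4)^2(x - 3). Computing further, both have invariant factors x - 4, (x - 4)^2(x - 3). Hence A and B are similar.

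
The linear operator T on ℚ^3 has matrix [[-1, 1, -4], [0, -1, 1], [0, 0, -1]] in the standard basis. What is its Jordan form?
J = [[-1, 1, 0], [0, -1, 1], [0, 0, -1]]

The characteristic polynomial is det(xI - A) = (x + 1)^3, so the eigenvalues are -1 (algebraic multiplicity 3).

For λ = -1: rank(A + I) = 2, rank((A + I)^2) = 1, rank((A + I)^3) = 0. The eigenspace has dimension 3 - 2 = 1, so there is 1 Jordan block; the rank sequence gives block sizes [3].

Assembling the blocks gives the Jordan form J above.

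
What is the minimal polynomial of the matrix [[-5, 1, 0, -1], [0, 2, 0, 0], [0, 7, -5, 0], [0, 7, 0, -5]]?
The characteristic polynomial factors as (x - 2)(x + 5)^3. The minimal polynomial is ∏(x - λ)^{k_λ} where k_λ is the size of the largest Jordan block at λ.

For λ = -5: rank(A + 5I) = 2, and the largest Jordan block has size 2 (the smallest k with rank((A + 5I)^k) = rank((A + 5I)^(k+1))).
For λ = 2: rank(A - 2I) = 3, and the largest Jordan block has size 1 (the smallest k with rank((A - 2I)^k) = rank((A - 2I)^(k+1))).

So m_A(x) = (x - 2)(x + 5)^2.

m_A(x) = (x - 2)(x + 5)^2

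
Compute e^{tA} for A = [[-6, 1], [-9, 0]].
e^{tA} = [[(1 - 3*t)*e^{-3*t}, t*e^{-3*t}], [-9*t*e^{-3*t}, (3*t + 1)*e^{-3*t}]]

A has Jordan form J = [[-3, 1], [0, -3]] with A = PJP^{-1}, so e^{tA} = P e^{tJ} P^{-1}.

For a Jordan block J_k(λ), e^{tJ_k(λ)} = e^{λt} · (I + tN + t^2 N^2/2! + ... + t^{k-1} N^{k-1}/(k-1)!) where N is the nilpotent superdiagonal part.

Assembling the blocks and conjugating back gives the entries of e^{tA} as shown above.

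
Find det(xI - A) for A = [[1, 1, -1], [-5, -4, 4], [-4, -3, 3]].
xI - A = [[x - 1, -1, 1], [5, x + 4, -4], [4, 3, x - 3]].

Expanding det(xI - A) along the first row:
det(xI - A) = + (x - 1)·det([[x + 4, -4], [3, x - 3]]) - (-1)·det([[5, -4], [4, x - 3]]) + (1)·det([[5, x + 4], [4, 3]]).

Evaluating gives χ_A(x) = x^3.

χ_A(x) = x^3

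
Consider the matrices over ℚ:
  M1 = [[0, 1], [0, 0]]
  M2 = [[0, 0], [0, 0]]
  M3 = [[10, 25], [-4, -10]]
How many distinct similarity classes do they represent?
2 classes: {M1, M3}, {M2}

Characteristic polynomials: χ_{M1} = x^2, χ_{M2} = x^2, χ_{M3} = x^2.

{M1, M3}: invariant factors x^2.

{M2}: invariant factors x, x.

Matrices are similar if and only if their invariant-factor lists agree; the partition into similarity classes is {M1, M3}, {M2}.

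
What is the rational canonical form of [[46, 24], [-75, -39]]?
R = [[0, -6], [1, 7]]

The invariant factors of A (the non-unit diagonal entries of the Smith normal form of xI - A over ℚ[x]) are (x - 6)(x - 1), each dividing the next. The characteristic polynomial is their product, (x - 6)(x - 1).

The rational canonical form is the block-diagonal matrix of companion matrices C(f_i):
R = [[0, -6], [1, 7]].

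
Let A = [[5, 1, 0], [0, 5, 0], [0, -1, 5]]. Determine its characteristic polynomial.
xI - A = [[x - 5, -1, 0], [0, x - 5, 0], [0, 1, x - 5]].

Expanding det(xI - A) along the first row:
det(xI - A) = + (x - 5)·det([[x - 5, 0], [1, x - 5]]) - (-1)·det([[0, 0], [0, x - 5]]) + (0)·det([[0, x - 5], [0, 1]]).

Evaluating gives χ_A(x) = x^3 - 15x^2 + 75x - 125 = (x - 5)^3.

χ_A(x) = (x - 5)^3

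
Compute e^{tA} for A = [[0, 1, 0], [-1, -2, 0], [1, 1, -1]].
e^{tA} = [[(t + 1)*e^{-t}, t*e^{-t}, 0], [-t*e^{-t}, (1 - t)*e^{-t}, 0], [t*e^{-t}, t*e^{-t}, e^{-t}]]

A has Jordan form J = [[-1, 1, 0], [0, -1, 0], [0, 0, -1]] with A = PJP^{-1}, so e^{tA} = P e^{tJ} P^{-1}.

For a Jordan block J_k(λ), e^{tJ_k(λ)} = e^{λt} · (I + tN + t^2 N^2/2! + ... + t^{k-1} N^{k-1}/(k-1)!) where N is the nilpotent superdiagonal part.

Assembling the blocks and conjugating back gives the entries of e^{tA} as shown above.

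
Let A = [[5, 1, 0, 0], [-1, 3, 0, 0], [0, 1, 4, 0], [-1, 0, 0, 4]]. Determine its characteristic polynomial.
χ_A(x) = (x - 4)^4

xI - A = [[x - 5, -1, 0, 0], [1, x - 3, 0, 0], [0, -1, x - 4, 0], [1, 0, 0, x - 4]].

Expanding det(xI - A) along the first row:
det(xI - A) = + (x - 5)·det([[x - 3, 0, 0], [-1, x - 4, 0], [0, 0, x - 4]]) - (-1)·det([[1, 0, 0], [0, x - 4, 0], [1, 0, x - 4]]) + (0)·det([[1, x - 3, 0], [0, -1, 0], [1, 0, x - 4]]) - (0)·det([[1, x - 3, 0], [0, -1, x - 4], [1, 0, 0]]).

Evaluating gives χ_A(x) = x^4 - 16x^3 + 96x^2 - 256x + 256 = (x - 4)^4.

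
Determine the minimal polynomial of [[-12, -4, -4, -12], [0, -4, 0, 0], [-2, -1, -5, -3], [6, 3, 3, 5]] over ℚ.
The characteristic polynomial factors as (x + 4)^4. The minimal polynomial is ∏(x - λ)^{k_λ} where k_λ is the size of the largest Jordan block at λ.

For λ = -4: rank(A + 4I) = 1, and the largest Jordan block has size 2 (the smallest k with rank((A + 4I)^k) = rank((A + 4I)^(k+1))).

So m_A(x) = (x + 4)^2.

m_A(x) = (x + 4)^2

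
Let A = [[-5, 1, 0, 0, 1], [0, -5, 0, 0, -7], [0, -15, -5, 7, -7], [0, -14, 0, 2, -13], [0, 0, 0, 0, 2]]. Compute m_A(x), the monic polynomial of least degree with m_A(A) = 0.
The characteristic polynomial factors as (x - 2)^2(x + 5)^3. The minimal polynomial is ∏(x - λ)^{k_λ} where k_λ is the size of the largest Jordan block at λ.

For λ = -5: rank(A + 5I) = 3, and the largest Jordan block has size 2 (the smallest k with rank((A + 5I)^k) = rank((A + 5I)^(k+1))).
For λ = 2: rank(A - 2I) = 4, and the largest Jordan block has size 2 (the smallest k with rank((A - 2I)^k) = rank((A - 2I)^(k+1))).

So m_A(x) = (x - 2)^2(x + 5)^2.

m_A(x) = (x - 2)^2(x + 5)^2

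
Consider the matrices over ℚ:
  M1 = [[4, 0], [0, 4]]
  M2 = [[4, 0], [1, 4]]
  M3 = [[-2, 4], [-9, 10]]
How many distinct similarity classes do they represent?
2 classes: {M1}, {M2, M3}

Characteristic polynomials: χ_{M1} = (x - 4)^2, χ_{M2} = (x - 4)^2, χ_{M3} = (x - 4)^2.

{M1}: invariant factors x - 4, x - 4.

{M2, M3}: invariant factors (x - 4)^2.

Matrices are similar if and only if their invariant-factor lists agree; the partition into similarity classes is {M1}, {M2, M3}.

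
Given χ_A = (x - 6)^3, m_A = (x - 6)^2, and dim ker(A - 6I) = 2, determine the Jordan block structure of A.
λ = 6: algebraic multiplicity 3 (exponent in χ_A), largest block size 2 (exponent in m_A), 2 blocks (geometric multiplicity). These force block sizes [2, 1].

Jordan blocks: (6, 2), (6, 1)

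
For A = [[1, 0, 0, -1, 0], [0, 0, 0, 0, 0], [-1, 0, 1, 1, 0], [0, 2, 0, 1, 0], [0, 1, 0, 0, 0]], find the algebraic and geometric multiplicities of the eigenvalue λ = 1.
The characteristic polynomial is x^2(x - 1)^3, so the factor x - 1 appears with exponent 3: the algebraic multiplicity is 3.

rank(A - I) = 4, so the eigenspace has dimension 5 - 4 = 1: the geometric multiplicity is 1.

Since 1 < 3, A is not diagonalizable.

algebraic multiplicity 3, geometric multiplicity 1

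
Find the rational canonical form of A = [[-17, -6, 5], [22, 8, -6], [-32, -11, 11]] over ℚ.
R = [[0, 0, -4], [1, 0, 9], [0, 1, 2]]

The invariant factors of A (the non-unit diagonal entries of the Smith normal form of xI - A over ℚ[x]) are (x - 4)(x^2 + 2x - 1), each dividing the next. The characteristic polynomial is their product, (x - 4)(x^2 + 2x - 1).

The rational canonical form is the block-diagonal matrix of companion matrices C(f_i):
R = [[0, 0, -4], [1, 0, 9], [0, 1, 2]].

Note the characteristic polynomial does not split into linear factors over ℚ, so A has no Jordan form over ℚ; the rational canonical form exists over any field.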